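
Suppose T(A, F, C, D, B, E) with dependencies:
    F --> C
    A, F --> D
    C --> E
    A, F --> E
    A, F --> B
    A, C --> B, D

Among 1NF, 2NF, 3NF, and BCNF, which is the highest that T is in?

1NF

Candidate key: {A, F}. Prime attributes: {A, F}.
F --> C: {F}⁺ = {C, E, F}, which is not all of the attributes, so the left side is not a superkey — BCNF is violated.
F --> C has non-prime {C} on the right and a non-superkey on the left, so 3NF fails.
The proper key subset {F} of {A, F} determines non-prime {C, E}, so the relation is not even in 2NF.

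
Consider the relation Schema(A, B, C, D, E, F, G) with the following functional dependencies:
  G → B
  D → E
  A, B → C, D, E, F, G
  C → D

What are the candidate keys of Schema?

Attributes never on any right-hand side: {A} — every candidate key must contain it.
Closure of {A, B} is {A, B, C, D, E, F, G}, the whole schema; {A, B} is a candidate key.
Closure of {A, G} is {A, B, C, D, E, F, G}, the whole schema; {A, G} is a candidate key.
Any other superkey properly contains one of these, so there are no further candidate keys.

{A, B}, {A, G}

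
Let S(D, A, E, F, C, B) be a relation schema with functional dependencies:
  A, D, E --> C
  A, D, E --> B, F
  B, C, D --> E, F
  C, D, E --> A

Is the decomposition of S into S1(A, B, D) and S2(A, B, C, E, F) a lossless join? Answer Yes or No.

No

The shared attributes are {A, B} and {A, B}⁺ = {A, B}.
Neither S1 nor S2 is contained in that closure, so the decomposition is lossy.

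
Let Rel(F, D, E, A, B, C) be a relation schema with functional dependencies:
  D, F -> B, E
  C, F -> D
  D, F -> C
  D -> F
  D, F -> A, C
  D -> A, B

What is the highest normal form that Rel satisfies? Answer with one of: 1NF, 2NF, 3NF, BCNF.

Candidate keys: {C, F}, {D}. Prime attributes: {C, D, F}.
Every FD has a superkey on the left, so the relation is in BCNF.

BCNF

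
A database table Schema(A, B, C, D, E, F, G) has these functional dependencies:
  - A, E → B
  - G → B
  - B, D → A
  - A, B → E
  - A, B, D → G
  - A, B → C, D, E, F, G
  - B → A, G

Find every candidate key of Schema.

{A, E}, {B}, {G}

{B}⁺ = {A, B, C, D, E, F, G} — all of the relation — so {B} is a candidate key.
{G}⁺ = {A, B, C, D, E, F, G} — all of the relation — so {G} is a candidate key.
{A, E}⁺ = {A, B, C, D, E, F, G} — all of the relation — so {A, E} is a candidate key.
Any other superkey properly contains one of these, so there are no further candidate keys.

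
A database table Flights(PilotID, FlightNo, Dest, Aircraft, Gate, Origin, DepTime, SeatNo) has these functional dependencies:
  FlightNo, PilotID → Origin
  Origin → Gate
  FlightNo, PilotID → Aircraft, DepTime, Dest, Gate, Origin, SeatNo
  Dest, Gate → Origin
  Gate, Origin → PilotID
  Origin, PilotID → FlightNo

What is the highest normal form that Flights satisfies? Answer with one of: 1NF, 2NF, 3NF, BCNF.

BCNF

Candidate keys: {Dest, Gate}, {FlightNo, PilotID}, {Origin}. Prime attributes: {Dest, FlightNo, Gate, Origin, PilotID}.
Every FD has a superkey on the left, so the relation is in BCNF.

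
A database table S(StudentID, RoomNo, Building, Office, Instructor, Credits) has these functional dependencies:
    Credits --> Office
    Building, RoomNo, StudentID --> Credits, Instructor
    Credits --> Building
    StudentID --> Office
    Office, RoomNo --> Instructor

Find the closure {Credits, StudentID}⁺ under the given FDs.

{Building, Credits, Office, StudentID}

Start with {Credits, StudentID}.
Credits --> Office applies; add {Office} → now {Credits, Office, StudentID}.
Credits --> Building applies; add {Building} → now {Building, Credits, Office, StudentID}.
No further FD applies.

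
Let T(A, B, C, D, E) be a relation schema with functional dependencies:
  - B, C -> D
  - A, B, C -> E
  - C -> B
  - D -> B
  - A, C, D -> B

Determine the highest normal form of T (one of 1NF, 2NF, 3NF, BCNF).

1NF

Candidate key: {A, C}. Prime attributes: {A, C}.
For B, C -> D we have {B, C}⁺ = {B, C, D}; {B, C} is not a superkey, so BCNF fails.
B, C -> D has non-prime {D} on the right and a non-superkey on the left, so 3NF fails.
Since {C} ⊂ {A, C} and {C}⁺ ⊇ {B, D} with {B, D} non-prime, there is a partial dependency; 2NF fails.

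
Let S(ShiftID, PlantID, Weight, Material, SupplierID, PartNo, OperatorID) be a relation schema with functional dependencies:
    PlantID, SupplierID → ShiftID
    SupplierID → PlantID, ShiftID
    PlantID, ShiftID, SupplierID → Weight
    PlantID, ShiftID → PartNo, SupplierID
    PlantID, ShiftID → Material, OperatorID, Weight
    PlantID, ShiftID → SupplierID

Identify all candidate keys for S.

{PlantID, ShiftID}, {SupplierID}

{SupplierID}⁺ = {Material, OperatorID, PartNo, PlantID, ShiftID, SupplierID, Weight} — all of the relation — so {SupplierID} is a candidate key.
{PlantID, ShiftID}⁺ = {Material, OperatorID, PartNo, PlantID, ShiftID, SupplierID, Weight} — all of the relation — so {PlantID, ShiftID} is a candidate key.
No proper subset of any of these is a key, and no other minimal superkey exists.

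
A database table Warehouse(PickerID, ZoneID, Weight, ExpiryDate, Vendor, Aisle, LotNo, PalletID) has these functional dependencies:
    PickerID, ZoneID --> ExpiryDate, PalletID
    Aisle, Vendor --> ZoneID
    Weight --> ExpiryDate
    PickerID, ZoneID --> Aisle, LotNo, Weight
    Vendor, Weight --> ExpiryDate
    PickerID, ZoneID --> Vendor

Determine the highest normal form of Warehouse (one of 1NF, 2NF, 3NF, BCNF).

2NF

Candidate keys: {Aisle, PickerID, Vendor}, {PickerID, ZoneID}. Prime attributes: {Aisle, PickerID, Vendor, ZoneID}.
Aisle, Vendor --> ZoneID: {Aisle, Vendor}⁺ = {Aisle, Vendor, ZoneID}, which is not all of the attributes, so the left side is not a superkey — BCNF is violated.
Because {ExpiryDate} is non-prime and the left side of Weight --> ExpiryDate is not a superkey, the relation is not in 3NF.
No non-prime attribute depends on a proper subset of any candidate key, so 2NF holds.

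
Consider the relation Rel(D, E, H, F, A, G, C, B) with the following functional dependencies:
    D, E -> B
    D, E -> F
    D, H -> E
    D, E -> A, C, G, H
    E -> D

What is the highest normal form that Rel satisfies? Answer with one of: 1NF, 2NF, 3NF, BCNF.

Candidate keys: {D, H}, {E}. Prime attributes: {D, E, H}.
Each dependency's left side is a superkey — BCNF holds.

BCNF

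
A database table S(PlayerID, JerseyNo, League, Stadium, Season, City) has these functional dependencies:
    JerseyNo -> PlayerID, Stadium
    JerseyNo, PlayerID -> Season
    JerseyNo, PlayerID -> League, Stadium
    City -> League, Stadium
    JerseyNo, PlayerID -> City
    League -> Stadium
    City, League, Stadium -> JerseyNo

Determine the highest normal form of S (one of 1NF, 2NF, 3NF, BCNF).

Candidate keys: {City}, {JerseyNo}. Prime attributes: {City, JerseyNo}.
For League -> Stadium we have {League}⁺ = {League, Stadium}; {League} is not a superkey, so BCNF fails.
Because {Stadium} is non-prime and the left side of League -> Stadium is not a superkey, the relation is not in 3NF.
With only single-attribute keys there can be no partial dependency, so 2NF holds.

2NF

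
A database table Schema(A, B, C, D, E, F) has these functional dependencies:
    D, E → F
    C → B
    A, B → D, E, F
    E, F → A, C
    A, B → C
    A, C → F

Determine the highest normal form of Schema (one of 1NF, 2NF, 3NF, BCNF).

Candidate keys: {A, B}, {A, C}, {D, E}, {E, F}. Prime attributes: {A, B, C, D, E, F}.
C → B breaks BCNF: {C}⁺ = {B, C}, so {C} is not a superkey.
Its right-hand attributes {B} are all prime, as are those of every other non-superkey FD — the relation is in 3NF.

3NF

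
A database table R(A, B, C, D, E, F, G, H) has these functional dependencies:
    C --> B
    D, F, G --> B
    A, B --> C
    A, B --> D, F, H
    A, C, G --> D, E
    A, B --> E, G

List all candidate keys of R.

{A, B}, {A, C}, {A, D, F, G}

Attributes never on any right-hand side: {A} — every candidate key must contain it.
Closure of {A, B} is {A, B, C, D, E, F, G, H}, the whole schema; {A, B} is a candidate key.
Closure of {A, C} is {A, B, C, D, E, F, G, H}, the whole schema; {A, C} is a candidate key.
Closure of {A, D, F, G} is {A, B, C, D, E, F, G, H}, the whole schema; {A, D, F, G} is a candidate key.
Any other superkey properly contains one of these, so there are no further candidate keys.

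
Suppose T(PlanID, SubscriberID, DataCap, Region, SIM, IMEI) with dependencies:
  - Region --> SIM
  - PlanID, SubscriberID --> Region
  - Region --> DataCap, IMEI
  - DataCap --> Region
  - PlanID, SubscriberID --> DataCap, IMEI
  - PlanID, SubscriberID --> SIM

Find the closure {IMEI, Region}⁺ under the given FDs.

{DataCap, IMEI, Region, SIM}

Start with {IMEI, Region}.
Region --> SIM applies; add {SIM} → now {IMEI, Region, SIM}.
Region --> DataCap, IMEI applies; add {DataCap} → now {DataCap, IMEI, Region, SIM}.
No further FD applies.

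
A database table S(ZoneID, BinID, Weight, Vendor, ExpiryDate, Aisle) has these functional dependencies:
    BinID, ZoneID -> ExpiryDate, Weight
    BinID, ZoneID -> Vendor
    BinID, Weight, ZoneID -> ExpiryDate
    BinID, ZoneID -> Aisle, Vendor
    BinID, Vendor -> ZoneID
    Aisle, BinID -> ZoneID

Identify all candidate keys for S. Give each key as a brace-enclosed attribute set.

{Aisle, BinID}, {BinID, Vendor}, {BinID, ZoneID}

{BinID} never appears on the right of any FD, so every key must include it.
{Aisle, BinID} is a candidate key since {Aisle, BinID}⁺ = {Aisle, BinID, ExpiryDate, Vendor, Weight, ZoneID} covers every attribute.
{BinID, Vendor} is a candidate key since {BinID, Vendor}⁺ = {Aisle, BinID, ExpiryDate, Vendor, Weight, ZoneID} covers every attribute.
{BinID, ZoneID} is a candidate key since {BinID, ZoneID}⁺ = {Aisle, BinID, ExpiryDate, Vendor, Weight, ZoneID} covers every attribute.
No proper subset of any of these is a key, and no other minimal superkey exists.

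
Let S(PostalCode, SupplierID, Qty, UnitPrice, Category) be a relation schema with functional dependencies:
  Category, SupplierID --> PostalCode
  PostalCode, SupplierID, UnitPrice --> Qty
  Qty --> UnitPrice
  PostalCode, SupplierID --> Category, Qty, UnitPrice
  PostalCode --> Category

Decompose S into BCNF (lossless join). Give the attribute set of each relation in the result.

{Category, PostalCode}; {PostalCode, Qty, SupplierID}; {Qty, UnitPrice}

Candidate keys of the original relation: {Category, SupplierID}, {PostalCode, SupplierID}.
Within {Category, PostalCode, Qty, SupplierID, UnitPrice}: {Qty}⁺ ∩ {Category, PostalCode, Qty, SupplierID, UnitPrice} = {Qty, UnitPrice}, not the whole set, so Qty --> UnitPrice violates BCNF; decompose into {Qty, UnitPrice} and {Category, PostalCode, Qty, SupplierID}.
{Qty, UnitPrice} has no BCNF violation.
Within {Category, PostalCode, Qty, SupplierID}: {PostalCode}⁺ ∩ {Category, PostalCode, Qty, SupplierID} = {Category, PostalCode}, not the whole set, so PostalCode --> Category violates BCNF; decompose into {Category, PostalCode} and {PostalCode, Qty, SupplierID}.
{Category, PostalCode} has no BCNF violation.
{PostalCode, Qty, SupplierID} has no BCNF violation.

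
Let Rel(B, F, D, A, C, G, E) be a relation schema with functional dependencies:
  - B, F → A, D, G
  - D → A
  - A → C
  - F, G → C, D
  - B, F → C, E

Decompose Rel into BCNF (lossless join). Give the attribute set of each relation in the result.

{A, C}; {A, D}; {B, E, F, G}; {D, F, G}

Candidate key of the original relation: {B, F}.
Within {A, B, C, D, E, F, G}: {D}⁺ ∩ {A, B, C, D, E, F, G} = {A, C, D}, not the whole set, so D → A, C violates BCNF; decompose into {A, C, D} and {B, D, E, F, G}.
Within {A, C, D}: {A}⁺ ∩ {A, C, D} = {A, C}, not the whole set, so A → C violates BCNF; decompose into {A, C} and {A, D}.
{A, C}: every determinant is a superkey — BCNF.
{A, D}: every determinant is a superkey — BCNF.
Within {B, D, E, F, G}: {F, G}⁺ ∩ {B, D, E, F, G} = {D, F, G}, not the whole set, so F, G → D violates BCNF; decompose into {D, F, G} and {B, E, F, G}.
{D, F, G}: every determinant is a superkey — BCNF.
{B, E, F, G}: every determinant is a superkey — BCNF.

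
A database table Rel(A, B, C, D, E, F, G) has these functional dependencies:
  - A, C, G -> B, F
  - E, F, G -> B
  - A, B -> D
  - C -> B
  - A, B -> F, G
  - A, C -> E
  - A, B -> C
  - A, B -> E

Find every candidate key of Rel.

Attributes never on any right-hand side: {A} — every candidate key must contain it.
Closure of {A, B} is {A, B, C, D, E, F, G}, the whole schema; {A, B} is a candidate key.
Closure of {A, C} is {A, B, C, D, E, F, G}, the whole schema; {A, C} is a candidate key.
Closure of {A, E, F, G} is {A, B, C, D, E, F, G}, the whole schema; {A, E, F, G} is a candidate key.
Any other superkey properly contains one of these, so there are no further candidate keys.

{A, B}, {A, C}, {A, E, F, G}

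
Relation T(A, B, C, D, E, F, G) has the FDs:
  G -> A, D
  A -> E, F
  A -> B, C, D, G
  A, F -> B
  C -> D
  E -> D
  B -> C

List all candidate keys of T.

{A}, {G}

{A} is a candidate key since {A}⁺ = {A, B, C, D, E, F, G} covers every attribute.
{G} is a candidate key since {G}⁺ = {A, B, C, D, E, F, G} covers every attribute.
Any other superkey properly contains one of these, so there are no further candidate keys.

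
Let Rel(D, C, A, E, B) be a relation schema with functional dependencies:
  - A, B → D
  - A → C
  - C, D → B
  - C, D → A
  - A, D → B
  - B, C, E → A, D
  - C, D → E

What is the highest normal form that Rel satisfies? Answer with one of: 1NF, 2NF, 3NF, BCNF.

Candidate keys: {A, B}, {A, D}, {B, C, E}, {C, D}. Prime attributes: {A, B, C, D, E}.
A → C: {A}⁺ = {A, C}, which is not all of the attributes, so the left side is not a superkey — BCNF is violated.
Since {C} ⊆ prime attributes and every other non-superkey FD also has a prime right side, the schema is in 3NF.

3NF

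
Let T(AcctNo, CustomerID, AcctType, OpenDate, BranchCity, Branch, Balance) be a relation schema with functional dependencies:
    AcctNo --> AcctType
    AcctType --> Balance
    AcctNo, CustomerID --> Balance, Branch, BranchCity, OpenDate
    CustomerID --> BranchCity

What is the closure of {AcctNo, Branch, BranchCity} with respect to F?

{AcctNo, AcctType, Balance, Branch, BranchCity}

Start with {AcctNo, Branch, BranchCity}.
AcctNo --> AcctType applies; add {AcctType} → now {AcctNo, AcctType, Branch, BranchCity}.
AcctType --> Balance applies; add {Balance} → now {AcctNo, AcctType, Balance, Branch, BranchCity}.
No further FD applies.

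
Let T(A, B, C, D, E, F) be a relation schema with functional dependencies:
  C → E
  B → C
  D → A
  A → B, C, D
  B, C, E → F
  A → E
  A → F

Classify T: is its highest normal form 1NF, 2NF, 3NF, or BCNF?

Candidate keys: {A}, {D}. Prime attributes: {A, D}.
For C → E we have {C}⁺ = {C, E}; {C} is not a superkey, so BCNF fails.
C → E determines the non-prime attribute {E} from a non-superkey — 3NF is violated.
Every candidate key is a single attribute, so no partial dependency is possible; 2NF holds.

2NF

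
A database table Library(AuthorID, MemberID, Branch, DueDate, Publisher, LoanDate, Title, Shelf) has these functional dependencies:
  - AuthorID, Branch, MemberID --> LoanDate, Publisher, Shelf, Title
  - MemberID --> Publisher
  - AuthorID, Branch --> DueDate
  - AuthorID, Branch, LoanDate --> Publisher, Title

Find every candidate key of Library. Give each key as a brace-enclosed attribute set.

No FD produces {AuthorID, Branch, MemberID}, so they must be in every candidate key.
{AuthorID, Branch, MemberID} is a candidate key since {AuthorID, Branch, MemberID}⁺ = {AuthorID, Branch, DueDate, LoanDate, MemberID, Publisher, Shelf, Title} covers every attribute.
No smaller or unrelated set reaches every attribute, so there are no other keys.

{AuthorID, Branch, MemberID}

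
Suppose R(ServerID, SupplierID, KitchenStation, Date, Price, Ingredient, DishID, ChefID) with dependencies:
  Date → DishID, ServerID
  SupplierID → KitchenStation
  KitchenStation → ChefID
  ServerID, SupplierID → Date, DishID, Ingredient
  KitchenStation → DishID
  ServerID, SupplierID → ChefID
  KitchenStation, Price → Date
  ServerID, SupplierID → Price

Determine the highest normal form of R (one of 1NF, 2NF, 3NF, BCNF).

1NF

Candidate keys: {Date, SupplierID}, {Price, SupplierID}, {ServerID, SupplierID}. Prime attributes: {Date, Price, ServerID, SupplierID}.
Date → DishID, ServerID breaks BCNF: {Date}⁺ = {Date, DishID, ServerID}, so {Date} is not a superkey.
Date → DishID, ServerID determines the non-prime attribute {DishID} from a non-superkey — 3NF is violated.
Since {Date} ⊂ {Date, SupplierID} and {Date}⁺ ⊇ {DishID} with {DishID} non-prime, there is a partial dependency; 2NF fails.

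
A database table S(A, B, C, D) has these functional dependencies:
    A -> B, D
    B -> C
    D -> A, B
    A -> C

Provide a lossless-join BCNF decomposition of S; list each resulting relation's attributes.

{A, B, D}; {B, C}

Candidate keys of the original relation: {A}, {D}.
In {A, B, C, D}, {B} is not a superkey ({B}⁺ restricted to this set is {B, C}), so split on B -> C into {B, C} and {A, B, D}.
{B, C} has no BCNF violation.
{A, B, D} has no BCNF violation.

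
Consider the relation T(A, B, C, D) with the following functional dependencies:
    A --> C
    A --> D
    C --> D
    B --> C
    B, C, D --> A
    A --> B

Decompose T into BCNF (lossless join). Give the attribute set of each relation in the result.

{A, B, C}; {C, D}

Candidate keys of the original relation: {A}, {B}.
{A, B, C, D}: {C} determines {C, D} here but is not a superkey — split on C --> D, giving {C, D} and {A, B, C}.
{C, D} has no BCNF violation.
{A, B, C} has no BCNF violation.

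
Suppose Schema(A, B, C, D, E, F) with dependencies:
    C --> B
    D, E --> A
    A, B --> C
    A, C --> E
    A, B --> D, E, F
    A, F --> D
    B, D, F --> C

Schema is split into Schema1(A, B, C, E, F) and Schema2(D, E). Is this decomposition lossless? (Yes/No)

The shared attributes are {E} and {E}⁺ = {E}.
The closure covers neither Schema1 nor Schema2 entirely; the join is not lossless.

No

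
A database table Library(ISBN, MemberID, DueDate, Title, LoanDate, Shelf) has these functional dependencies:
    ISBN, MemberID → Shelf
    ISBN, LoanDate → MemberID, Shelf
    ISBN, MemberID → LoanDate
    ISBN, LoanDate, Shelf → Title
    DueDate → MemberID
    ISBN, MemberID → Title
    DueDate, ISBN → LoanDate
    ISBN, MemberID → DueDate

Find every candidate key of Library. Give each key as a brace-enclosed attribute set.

{DueDate, ISBN}, {ISBN, LoanDate}, {ISBN, MemberID}

{ISBN} never appears on the right of any FD, so every key must include it.
{DueDate, ISBN}⁺ = {DueDate, ISBN, LoanDate, MemberID, Shelf, Title} — all of the relation — so {DueDate, ISBN} is a candidate key.
{ISBN, LoanDate}⁺ = {DueDate, ISBN, LoanDate, MemberID, Shelf, Title} — all of the relation — so {ISBN, LoanDate} is a candidate key.
{ISBN, MemberID}⁺ = {DueDate, ISBN, LoanDate, MemberID, Shelf, Title} — all of the relation — so {ISBN, MemberID} is a candidate key.
These are minimal and exhaustive — every other superkey contains one of them.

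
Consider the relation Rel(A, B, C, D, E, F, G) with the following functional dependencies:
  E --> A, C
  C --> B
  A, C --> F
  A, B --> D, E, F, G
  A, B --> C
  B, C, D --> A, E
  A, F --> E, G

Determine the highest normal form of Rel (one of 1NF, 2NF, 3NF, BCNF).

3NF

Candidate keys: {A, B}, {A, C}, {A, F}, {C, D}, {E}. Prime attributes: {A, B, C, D, E, F}.
C --> B breaks BCNF: {C}⁺ = {B, C}, so {C} is not a superkey.
Its right-hand attributes {B} are all prime, as are those of every other non-superkey FD — the relation is in 3NF.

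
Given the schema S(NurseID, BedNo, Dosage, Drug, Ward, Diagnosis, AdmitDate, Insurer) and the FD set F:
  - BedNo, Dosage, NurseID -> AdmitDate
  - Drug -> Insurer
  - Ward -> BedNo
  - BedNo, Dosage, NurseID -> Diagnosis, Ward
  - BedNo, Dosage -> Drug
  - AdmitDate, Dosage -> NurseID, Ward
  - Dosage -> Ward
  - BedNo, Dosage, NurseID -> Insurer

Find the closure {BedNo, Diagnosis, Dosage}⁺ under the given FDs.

{BedNo, Diagnosis, Dosage, Drug, Insurer, Ward}

Start with {BedNo, Diagnosis, Dosage}.
BedNo, Dosage -> Drug applies; add {Drug} → now {BedNo, Diagnosis, Dosage, Drug}.
Dosage -> Ward applies; add {Ward} → now {BedNo, Diagnosis, Dosage, Drug, Ward}.
Drug -> Insurer applies; add {Insurer} → now {BedNo, Diagnosis, Dosage, Drug, Insurer, Ward}.
No further FD applies.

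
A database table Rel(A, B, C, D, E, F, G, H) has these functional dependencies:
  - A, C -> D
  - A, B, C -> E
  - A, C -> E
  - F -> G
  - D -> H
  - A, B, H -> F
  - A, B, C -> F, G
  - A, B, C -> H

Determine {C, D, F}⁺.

{C, D, F, G, H}

Start with {C, D, F}.
F -> G applies; add {G} → now {C, D, F, G}.
D -> H applies; add {H} → now {C, D, F, G, H}.
No further FD applies.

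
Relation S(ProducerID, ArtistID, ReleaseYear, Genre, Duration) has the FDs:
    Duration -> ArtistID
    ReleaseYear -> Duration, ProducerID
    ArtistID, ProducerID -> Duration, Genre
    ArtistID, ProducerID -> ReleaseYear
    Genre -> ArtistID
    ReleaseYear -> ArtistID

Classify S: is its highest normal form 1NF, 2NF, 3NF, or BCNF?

Candidate keys: {ArtistID, ProducerID}, {Duration, ProducerID}, {Genre, ProducerID}, {ReleaseYear}. Prime attributes: {ArtistID, Duration, Genre, ProducerID, ReleaseYear}.
Duration -> ArtistID: {Duration}⁺ = {ArtistID, Duration}, which is not all of the attributes, so the left side is not a superkey — BCNF is violated.
Its right-hand attributes {ArtistID} are all prime, as are those of every other non-superkey FD — the relation is in 3NF.

3NF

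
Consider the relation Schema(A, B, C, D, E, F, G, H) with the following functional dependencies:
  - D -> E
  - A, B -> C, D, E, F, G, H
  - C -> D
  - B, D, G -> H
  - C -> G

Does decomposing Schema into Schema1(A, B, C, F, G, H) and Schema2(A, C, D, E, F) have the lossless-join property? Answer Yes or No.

Schema1 ∩ Schema2 = {A, C, F}; its closure under F is {A, C, D, E, F, G}.
This includes all of Schema2, so the common attributes are a superkey of Schema2 — the join is lossless.

Yes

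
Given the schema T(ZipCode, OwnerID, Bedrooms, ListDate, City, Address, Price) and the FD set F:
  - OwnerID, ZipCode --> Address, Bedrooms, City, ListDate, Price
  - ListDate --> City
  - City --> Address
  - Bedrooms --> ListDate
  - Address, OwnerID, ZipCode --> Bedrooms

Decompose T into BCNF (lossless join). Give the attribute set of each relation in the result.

{Address, City}; {Bedrooms, ListDate}; {Bedrooms, OwnerID, Price, ZipCode}; {City, ListDate}

Candidate key of the original relation: {OwnerID, ZipCode}.
{Address, Bedrooms, City, ListDate, OwnerID, Price, ZipCode}: {ListDate} determines {Address, City, ListDate} here but is not a superkey — split on ListDate --> Address, City, giving {Address, City, ListDate} and {Bedrooms, ListDate, OwnerID, Price, ZipCode}.
{Address, City, ListDate}: {City} determines {Address, City} here but is not a superkey — split on City --> Address, giving {Address, City} and {City, ListDate}.
{Address, City} is in BCNF.
{City, ListDate} is in BCNF.
{Bedrooms, ListDate, OwnerID, Price, ZipCode}: {Bedrooms} determines {Bedrooms, ListDate} here but is not a superkey — split on Bedrooms --> ListDate, giving {Bedrooms, ListDate} and {Bedrooms, OwnerID, Price, ZipCode}.
{Bedrooms, ListDate} is in BCNF.
{Bedrooms, OwnerID, Price, ZipCode} is in BCNF.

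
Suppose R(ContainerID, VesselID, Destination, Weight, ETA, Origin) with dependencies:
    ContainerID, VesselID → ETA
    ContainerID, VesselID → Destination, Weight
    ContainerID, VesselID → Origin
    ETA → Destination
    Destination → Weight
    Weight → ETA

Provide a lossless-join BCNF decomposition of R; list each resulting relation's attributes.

Candidate key of the original relation: {ContainerID, VesselID}.
{ContainerID, Destination, ETA, Origin, VesselID, Weight}: {ETA} determines {Destination, ETA, Weight} here but is not a superkey — split on ETA → Destination, Weight, giving {Destination, ETA, Weight} and {ContainerID, ETA, Origin, VesselID}.
{Destination, ETA, Weight} has no BCNF violation.
{ContainerID, ETA, Origin, VesselID} has no BCNF violation.

{ContainerID, ETA, Origin, VesselID}; {Destination, ETA, Weight}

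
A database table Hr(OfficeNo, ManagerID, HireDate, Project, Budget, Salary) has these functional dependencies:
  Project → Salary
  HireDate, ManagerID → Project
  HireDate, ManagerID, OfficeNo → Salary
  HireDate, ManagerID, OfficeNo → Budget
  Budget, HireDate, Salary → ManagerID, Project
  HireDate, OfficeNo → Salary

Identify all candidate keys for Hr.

Attributes never on any right-hand side: {HireDate, OfficeNo} — every candidate key must contain all of them.
{Budget, HireDate, OfficeNo}⁺ = {Budget, HireDate, ManagerID, OfficeNo, Project, Salary} — all of the relation — so {Budget, HireDate, OfficeNo} is a candidate key.
{HireDate, ManagerID, OfficeNo}⁺ = {Budget, HireDate, ManagerID, OfficeNo, Project, Salary} — all of the relation — so {HireDate, ManagerID, OfficeNo} is a candidate key.
No proper subset of any of these is a key, and no other minimal superkey exists.

{Budget, HireDate, OfficeNo}, {HireDate, ManagerID, OfficeNo}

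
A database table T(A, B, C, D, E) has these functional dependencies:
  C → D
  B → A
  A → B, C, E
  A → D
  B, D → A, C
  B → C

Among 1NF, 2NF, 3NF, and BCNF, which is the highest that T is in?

Candidate keys: {A}, {B}. Prime attributes: {A, B}.
C → D breaks BCNF: {C}⁺ = {C, D}, so {C} is not a superkey.
C → D has non-prime {D} on the right and a non-superkey on the left, so 3NF fails.
Every candidate key is a single attribute, so no partial dependency is possible; 2NF holds.

2NF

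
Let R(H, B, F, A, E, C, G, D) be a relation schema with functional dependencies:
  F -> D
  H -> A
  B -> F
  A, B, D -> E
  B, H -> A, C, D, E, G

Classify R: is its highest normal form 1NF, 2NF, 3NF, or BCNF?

1NF

Candidate key: {B, H}. Prime attributes: {B, H}.
F -> D: {F}⁺ = {D, F}, which is not all of the attributes, so the left side is not a superkey — BCNF is violated.
F -> D has non-prime {D} on the right and a non-superkey on the left, so 3NF fails.
Since {B} ⊂ {B, H} and {B}⁺ ⊇ {D, F} with {D, F} non-prime, there is a partial dependency; 2NF fails.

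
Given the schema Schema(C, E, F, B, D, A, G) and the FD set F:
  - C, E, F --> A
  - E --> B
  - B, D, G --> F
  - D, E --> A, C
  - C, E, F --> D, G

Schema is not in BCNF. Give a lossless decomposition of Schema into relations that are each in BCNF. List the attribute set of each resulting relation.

Candidate keys of the original relation: {C, E, F}, {D, E, F}, {D, E, G}.
{A, B, C, D, E, F, G}: {E} determines {B, E} here but is not a superkey — split on E --> B, giving {B, E} and {A, C, D, E, F, G}.
{B, E}: every determinant is a superkey — BCNF.
{A, C, D, E, F, G}: {D, E} determines {A, C, D, E} here but is not a superkey — split on D, E --> A, C, giving {A, C, D, E} and {D, E, F, G}.
{A, C, D, E}: every determinant is a superkey — BCNF.
{D, E, F, G}: every determinant is a superkey — BCNF.

{A, C, D, E}; {B, E}; {D, E, F, G}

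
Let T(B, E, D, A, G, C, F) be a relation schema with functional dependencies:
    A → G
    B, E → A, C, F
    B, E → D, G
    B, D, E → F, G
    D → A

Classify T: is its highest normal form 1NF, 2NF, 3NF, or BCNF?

2NF

Candidate key: {B, E}. Prime attributes: {B, E}.
A → G breaks BCNF: {A}⁺ = {A, G}, so {A} is not a superkey.
A → G determines the non-prime attribute {G} from a non-superkey — 3NF is violated.
No proper subset of a key has a non-prime attribute in its closure, so there is no partial dependency; 2NF holds.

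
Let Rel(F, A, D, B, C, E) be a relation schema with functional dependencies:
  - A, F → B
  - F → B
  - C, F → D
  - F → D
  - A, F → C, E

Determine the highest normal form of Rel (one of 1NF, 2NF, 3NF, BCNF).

1NF

Candidate key: {A, F}. Prime attributes: {A, F}.
F → B breaks BCNF: {F}⁺ = {B, D, F}, so {F} is not a superkey.
F → B determines the non-prime attribute {B} from a non-superkey — 3NF is violated.
The proper key subset {F} of {A, F} determines non-prime {B, D}, so the relation is not even in 2NF.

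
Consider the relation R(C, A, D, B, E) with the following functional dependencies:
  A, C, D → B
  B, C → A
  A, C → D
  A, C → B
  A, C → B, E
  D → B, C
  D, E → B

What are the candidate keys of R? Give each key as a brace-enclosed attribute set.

{D}⁺ = {A, B, C, D, E} — all of the relation — so {D} is a candidate key.
{A, C}⁺ = {A, B, C, D, E} — all of the relation — so {A, C} is a candidate key.
{B, C}⁺ = {A, B, C, D, E} — all of the relation — so {B, C} is a candidate key.
Any other superkey properly contains one of these, so there are no further candidate keys.

{A, C}, {B, C}, {D}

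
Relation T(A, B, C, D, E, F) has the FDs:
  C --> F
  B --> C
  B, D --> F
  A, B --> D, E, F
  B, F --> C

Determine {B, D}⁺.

Start with {B, D}.
B --> C applies; add {C} → now {B, C, D}.
B, D --> F applies; add {F} → now {B, C, D, F}.
No further FD applies.

{B, C, D, F}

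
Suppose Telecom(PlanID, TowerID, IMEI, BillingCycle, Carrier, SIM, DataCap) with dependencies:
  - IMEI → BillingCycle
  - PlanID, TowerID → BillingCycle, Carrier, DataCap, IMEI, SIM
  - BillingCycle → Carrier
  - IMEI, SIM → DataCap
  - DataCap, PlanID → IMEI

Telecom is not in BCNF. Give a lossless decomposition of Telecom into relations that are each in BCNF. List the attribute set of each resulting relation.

{BillingCycle, Carrier}; {BillingCycle, IMEI}; {DataCap, IMEI, SIM}; {IMEI, PlanID, SIM, TowerID}

Candidate key of the original relation: {PlanID, TowerID}.
In {BillingCycle, Carrier, DataCap, IMEI, PlanID, SIM, TowerID}, {IMEI} is not a superkey ({IMEI}⁺ restricted to this set is {BillingCycle, Carrier, IMEI}), so split on IMEI → BillingCycle, Carrier into {BillingCycle, Carrier, IMEI} and {DataCap, IMEI, PlanID, SIM, TowerID}.
In {BillingCycle, Carrier, IMEI}, {BillingCycle} is not a superkey ({BillingCycle}⁺ restricted to this set is {BillingCycle, Carrier}), so split on BillingCycle → Carrier into {BillingCycle, Carrier} and {BillingCycle, IMEI}.
{BillingCycle, Carrier}: every determinant is a superkey — BCNF.
{BillingCycle, IMEI}: every determinant is a superkey — BCNF.
In {DataCap, IMEI, PlanID, SIM, TowerID}, {IMEI, SIM} is not a superkey ({IMEI, SIM}⁺ restricted to this set is {DataCap, IMEI, SIM}), so split on IMEI, SIM → DataCap into {DataCap, IMEI, SIM} and {IMEI, PlanID, SIM, TowerID}.
{DataCap, IMEI, SIM}: every determinant is a superkey — BCNF.
{IMEI, PlanID, SIM, TowerID}: every determinant is a superkey — BCNF.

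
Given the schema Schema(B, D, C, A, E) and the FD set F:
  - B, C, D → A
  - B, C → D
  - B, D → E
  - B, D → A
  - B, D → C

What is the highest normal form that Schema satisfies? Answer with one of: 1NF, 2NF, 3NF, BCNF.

BCNF

Candidate keys: {B, C}, {B, D}. Prime attributes: {B, C, D}.
Every FD has a superkey on the left, so the relation is in BCNF.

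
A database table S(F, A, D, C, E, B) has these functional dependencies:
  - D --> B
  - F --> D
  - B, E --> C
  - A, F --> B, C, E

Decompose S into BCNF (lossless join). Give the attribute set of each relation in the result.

{A, E, F}; {B, D}; {C, E, F}; {D, F}

Candidate key of the original relation: {A, F}.
{A, B, C, D, E, F}: {D} determines {B, D} here but is not a superkey — split on D --> B, giving {B, D} and {A, C, D, E, F}.
{B, D} is in BCNF.
{A, C, D, E, F}: {F} determines {D, F} here but is not a superkey — split on F --> D, giving {D, F} and {A, C, E, F}.
{D, F} is in BCNF.
{A, C, E, F}: {E, F} determines {C, E, F} here but is not a superkey — split on E, F --> C, giving {C, E, F} and {A, E, F}.
{C, E, F} is in BCNF.
{A, E, F} is in BCNF.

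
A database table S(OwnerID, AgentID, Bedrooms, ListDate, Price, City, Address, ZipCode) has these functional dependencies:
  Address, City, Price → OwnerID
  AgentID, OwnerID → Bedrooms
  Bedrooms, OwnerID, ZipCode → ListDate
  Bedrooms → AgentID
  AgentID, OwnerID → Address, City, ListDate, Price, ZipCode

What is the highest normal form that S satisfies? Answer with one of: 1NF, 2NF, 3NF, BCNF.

Candidate keys: {Address, AgentID, City, Price}, {Address, Bedrooms, City, Price}, {AgentID, OwnerID}, {Bedrooms, OwnerID}. Prime attributes: {Address, AgentID, Bedrooms, City, OwnerID, Price}.
Address, City, Price → OwnerID breaks BCNF: {Address, City, Price}⁺ = {Address, City, OwnerID, Price}, so {Address, City, Price} is not a superkey.
But every attribute on its right side ({OwnerID}) is prime, and the same holds for every other non-superkey FD, so 3NF still holds.

3NF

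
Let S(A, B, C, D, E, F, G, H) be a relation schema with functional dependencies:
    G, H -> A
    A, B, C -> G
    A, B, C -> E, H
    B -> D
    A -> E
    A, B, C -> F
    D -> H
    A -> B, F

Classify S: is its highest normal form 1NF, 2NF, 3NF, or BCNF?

1NF

Candidate keys: {A, C}, {B, C, G}, {C, D, G}, {C, G, H}. Prime attributes: {A, B, C, D, G, H}.
G, H -> A: {G, H}⁺ = {A, B, D, E, F, G, H}, which is not all of the attributes, so the left side is not a superkey — BCNF is violated.
A -> E has non-prime {E} on the right and a non-superkey on the left, so 3NF fails.
{A} is a proper subset of the key {A, C}, and {A}⁺ contains the non-prime attributes {E, F} — a partial dependency, so 2NF is violated.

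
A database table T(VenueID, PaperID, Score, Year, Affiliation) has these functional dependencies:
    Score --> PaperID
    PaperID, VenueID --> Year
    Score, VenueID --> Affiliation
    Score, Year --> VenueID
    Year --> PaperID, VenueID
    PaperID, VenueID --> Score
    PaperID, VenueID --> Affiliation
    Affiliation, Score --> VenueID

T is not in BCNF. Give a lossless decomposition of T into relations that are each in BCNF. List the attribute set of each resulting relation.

Candidate keys of the original relation: {Affiliation, Score}, {PaperID, VenueID}, {Score, VenueID}, {Year}.
Within {Affiliation, PaperID, Score, VenueID, Year}: {Score}⁺ ∩ {Affiliation, PaperID, Score, VenueID, Year} = {PaperID, Score}, not the whole set, so Score --> PaperID violates BCNF; decompose into {PaperID, Score} and {Affiliation, Score, VenueID, Year}.
{PaperID, Score}: every determinant is a superkey — BCNF.
{Affiliation, Score, VenueID, Year}: every determinant is a superkey — BCNF.

{Affiliation, Score, VenueID, Year}; {PaperID, Score}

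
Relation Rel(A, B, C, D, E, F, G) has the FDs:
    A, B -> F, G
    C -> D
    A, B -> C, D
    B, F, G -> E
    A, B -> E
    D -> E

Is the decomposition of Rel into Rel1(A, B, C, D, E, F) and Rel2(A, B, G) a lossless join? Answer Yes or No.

Common attributes: {A, B}; their closure is {A, B, C, D, E, F, G}.
Since Rel1 ⊆ {A, B, C, D, E, F, G}, the intersection is a superkey of Rel1; the decomposition is lossless.

Yes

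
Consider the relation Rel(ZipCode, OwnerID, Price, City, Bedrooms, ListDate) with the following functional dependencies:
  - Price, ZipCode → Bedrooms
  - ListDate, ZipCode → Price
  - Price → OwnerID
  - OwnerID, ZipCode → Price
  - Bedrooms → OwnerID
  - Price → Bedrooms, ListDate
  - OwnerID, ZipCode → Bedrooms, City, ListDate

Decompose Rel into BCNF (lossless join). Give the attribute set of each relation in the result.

{Bedrooms, ListDate, Price}; {Bedrooms, OwnerID}; {City, Price, ZipCode}

Candidate keys of the original relation: {Bedrooms, ZipCode}, {ListDate, ZipCode}, {OwnerID, ZipCode}, {Price, ZipCode}.
In {Bedrooms, City, ListDate, OwnerID, Price, ZipCode}, {Price} is not a superkey ({Price}⁺ restricted to this set is {Bedrooms, ListDate, OwnerID, Price}), so split on Price → Bedrooms, ListDate, OwnerID into {Bedrooms, ListDate, OwnerID, Price} and {City, Price, ZipCode}.
In {Bedrooms, ListDate, OwnerID, Price}, {Bedrooms} is not a superkey ({Bedrooms}⁺ restricted to this set is {Bedrooms, OwnerID}), so split on Bedrooms → OwnerID into {Bedrooms, OwnerID} and {Bedrooms, ListDate, Price}.
{Bedrooms, OwnerID}: every determinant is a superkey — BCNF.
{Bedrooms, ListDate, Price}: every determinant is a superkey — BCNF.
{City, Price, ZipCode}: every determinant is a superkey — BCNF.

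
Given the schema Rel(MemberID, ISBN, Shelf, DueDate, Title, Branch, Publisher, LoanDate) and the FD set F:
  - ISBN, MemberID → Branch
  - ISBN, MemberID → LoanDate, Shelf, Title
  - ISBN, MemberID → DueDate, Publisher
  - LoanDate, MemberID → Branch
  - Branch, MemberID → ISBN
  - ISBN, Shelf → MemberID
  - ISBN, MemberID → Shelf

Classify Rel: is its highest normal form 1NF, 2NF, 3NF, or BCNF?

BCNF

Candidate keys: {Branch, MemberID}, {ISBN, MemberID}, {ISBN, Shelf}, {LoanDate, MemberID}. Prime attributes: {Branch, ISBN, LoanDate, MemberID, Shelf}.
The left-hand side of every FD is a superkey, so BCNF is satisfied.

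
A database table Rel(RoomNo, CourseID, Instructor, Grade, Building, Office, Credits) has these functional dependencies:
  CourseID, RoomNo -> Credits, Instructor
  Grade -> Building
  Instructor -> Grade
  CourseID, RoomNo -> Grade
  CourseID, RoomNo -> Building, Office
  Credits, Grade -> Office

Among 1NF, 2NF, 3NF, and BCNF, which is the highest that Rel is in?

2NF

Candidate key: {CourseID, RoomNo}. Prime attributes: {CourseID, RoomNo}.
For Grade -> Building we have {Grade}⁺ = {Building, Grade}; {Grade} is not a superkey, so BCNF fails.
Grade -> Building determines the non-prime attribute {Building} from a non-superkey — 3NF is violated.
No proper subset of a key has a non-prime attribute in its closure, so there is no partial dependency; 2NF holds.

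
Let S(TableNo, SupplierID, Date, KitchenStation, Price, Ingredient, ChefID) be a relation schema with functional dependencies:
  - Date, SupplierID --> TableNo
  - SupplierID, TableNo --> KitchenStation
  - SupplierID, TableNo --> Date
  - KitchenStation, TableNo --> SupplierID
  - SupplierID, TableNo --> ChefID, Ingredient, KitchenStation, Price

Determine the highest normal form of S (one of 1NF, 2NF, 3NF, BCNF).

BCNF

Candidate keys: {Date, SupplierID}, {KitchenStation, TableNo}, {SupplierID, TableNo}. Prime attributes: {Date, KitchenStation, SupplierID, TableNo}.
Every FD has a superkey on the left, so the relation is in BCNF.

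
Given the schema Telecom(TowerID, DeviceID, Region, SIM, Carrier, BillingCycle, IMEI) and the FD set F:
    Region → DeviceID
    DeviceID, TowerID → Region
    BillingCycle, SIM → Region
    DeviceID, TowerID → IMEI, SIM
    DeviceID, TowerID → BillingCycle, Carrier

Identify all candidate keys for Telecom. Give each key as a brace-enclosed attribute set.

{BillingCycle, SIM, TowerID}, {DeviceID, TowerID}, {Region, TowerID}

Attributes never on any right-hand side: {TowerID} — every candidate key must contain it.
Closure of {DeviceID, TowerID} is {BillingCycle, Carrier, DeviceID, IMEI, Region, SIM, TowerID}, the whole schema; {DeviceID, TowerID} is a candidate key.
Closure of {Region, TowerID} is {BillingCycle, Carrier, DeviceID, IMEI, Region, SIM, TowerID}, the whole schema; {Region, TowerID} is a candidate key.
Closure of {BillingCycle, SIM, TowerID} is {BillingCycle, Carrier, DeviceID, IMEI, Region, SIM, TowerID}, the whole schema; {BillingCycle, SIM, TowerID} is a candidate key.
No proper subset of any of these is a key, and no other minimal superkey exists.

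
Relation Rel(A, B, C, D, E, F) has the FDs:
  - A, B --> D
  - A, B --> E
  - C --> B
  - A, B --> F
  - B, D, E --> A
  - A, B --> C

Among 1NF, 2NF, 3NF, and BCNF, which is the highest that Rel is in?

3NF

Candidate keys: {A, B}, {A, C}, {B, D, E}, {C, D, E}. Prime attributes: {A, B, C, D, E}.
C --> B: {C}⁺ = {B, C}, which is not all of the attributes, so the left side is not a superkey — BCNF is violated.
Since {B} ⊆ prime attributes and every other non-superkey FD also has a prime right side, the schema is in 3NF.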